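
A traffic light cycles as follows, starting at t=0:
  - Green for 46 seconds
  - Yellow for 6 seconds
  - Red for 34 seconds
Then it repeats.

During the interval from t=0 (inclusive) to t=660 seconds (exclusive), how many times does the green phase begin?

Cycle = 46+6+34 = 86s
green phase starts at t = k*86 + 0 for k=0,1,2,...
Need k*86+0 < 660 → k < 7.674
k ∈ {0, ..., 7} → 8 starts

Answer: 8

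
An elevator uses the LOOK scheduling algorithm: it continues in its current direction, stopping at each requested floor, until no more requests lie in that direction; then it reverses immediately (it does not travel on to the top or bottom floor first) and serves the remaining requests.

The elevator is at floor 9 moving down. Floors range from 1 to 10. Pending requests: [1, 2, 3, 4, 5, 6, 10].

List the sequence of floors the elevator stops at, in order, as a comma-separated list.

Current: 9, moving DOWN
Serve below first (descending): [6, 5, 4, 3, 2, 1]
Then reverse, serve above (ascending): [10]

Answer: 6, 5, 4, 3, 2, 1, 10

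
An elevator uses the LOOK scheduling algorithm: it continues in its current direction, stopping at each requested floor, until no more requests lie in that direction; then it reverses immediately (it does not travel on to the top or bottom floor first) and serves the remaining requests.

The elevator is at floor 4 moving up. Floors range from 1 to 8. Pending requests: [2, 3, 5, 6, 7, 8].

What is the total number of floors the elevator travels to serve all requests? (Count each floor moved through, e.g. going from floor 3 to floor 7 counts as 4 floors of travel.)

Start at floor 4 moving up, LOOK stop order: [5, 6, 7, 8, 3, 2]
  4 → 5: |5-4| = 1, total = 1
  5 → 6: |6-5| = 1, total = 2
  6 → 7: |7-6| = 1, total = 3
  7 → 8: |8-7| = 1, total = 4
  8 → 3: |3-8| = 5, total = 9
  3 → 2: |2-3| = 1, total = 10

Answer: 10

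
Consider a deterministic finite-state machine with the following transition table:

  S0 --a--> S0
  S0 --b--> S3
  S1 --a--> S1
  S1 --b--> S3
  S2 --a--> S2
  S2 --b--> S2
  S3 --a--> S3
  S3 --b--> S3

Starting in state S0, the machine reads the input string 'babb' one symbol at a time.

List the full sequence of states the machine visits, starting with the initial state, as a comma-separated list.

Answer: S0, S3, S3, S3, S3

Derivation:
Start: S0
  read 'b': S0 --b--> S3
  read 'a': S3 --a--> S3
  read 'b': S3 --b--> S3
  read 'b': S3 --b--> S3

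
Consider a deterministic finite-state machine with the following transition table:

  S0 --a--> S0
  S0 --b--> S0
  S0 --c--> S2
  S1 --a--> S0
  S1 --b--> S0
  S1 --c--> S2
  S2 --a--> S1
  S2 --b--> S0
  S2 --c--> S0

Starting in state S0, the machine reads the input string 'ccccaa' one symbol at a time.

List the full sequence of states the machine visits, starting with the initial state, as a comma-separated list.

Start: S0
  read 'c': S0 --c--> S2
  read 'c': S2 --c--> S0
  read 'c': S0 --c--> S2
  read 'c': S2 --c--> S0
  read 'a': S0 --a--> S0
  read 'a': S0 --a--> S0

Answer: S0, S2, S0, S2, S0, S0, S0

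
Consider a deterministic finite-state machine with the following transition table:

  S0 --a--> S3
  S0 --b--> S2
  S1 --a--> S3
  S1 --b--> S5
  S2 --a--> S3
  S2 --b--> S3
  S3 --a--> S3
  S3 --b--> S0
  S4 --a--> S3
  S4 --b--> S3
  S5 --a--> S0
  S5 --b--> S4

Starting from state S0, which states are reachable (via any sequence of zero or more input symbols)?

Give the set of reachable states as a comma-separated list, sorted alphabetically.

Answer: S0, S2, S3

Derivation:
BFS from S0:
  visit S0: S0--a-->S3 (new), S0--b-->S2 (new)
  visit S3: S3--a-->S3 (seen), S3--b-->S0 (seen)
  visit S2: S2--a-->S3 (seen), S2--b-->S3 (seen)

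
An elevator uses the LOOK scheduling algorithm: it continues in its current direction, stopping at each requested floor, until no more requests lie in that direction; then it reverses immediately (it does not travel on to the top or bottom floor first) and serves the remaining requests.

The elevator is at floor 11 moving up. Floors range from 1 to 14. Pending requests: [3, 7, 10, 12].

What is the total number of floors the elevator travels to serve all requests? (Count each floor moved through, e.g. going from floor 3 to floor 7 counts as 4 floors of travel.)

Start at floor 11 moving up, LOOK stop order: [12, 10, 7, 3]
  11 → 12: |12-11| = 1, total = 1
  12 → 10: |10-12| = 2, total = 3
  10 → 7: |7-10| = 3, total = 6
  7 → 3: |3-7| = 4, total = 10

Answer: 10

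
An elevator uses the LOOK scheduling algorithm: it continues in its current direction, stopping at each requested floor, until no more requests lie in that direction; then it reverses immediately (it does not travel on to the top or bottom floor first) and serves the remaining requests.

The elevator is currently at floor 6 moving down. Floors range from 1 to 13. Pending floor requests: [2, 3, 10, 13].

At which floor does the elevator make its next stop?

Current floor: 6, direction: down
Requests above: [10, 13]
Requests below: [2, 3]
Moving down and requests lie below → nearest below is max([2, 3]) = 3

Answer: 3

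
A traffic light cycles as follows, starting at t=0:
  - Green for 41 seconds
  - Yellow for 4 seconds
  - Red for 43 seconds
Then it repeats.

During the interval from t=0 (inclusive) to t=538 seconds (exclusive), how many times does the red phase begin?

Answer: 6

Derivation:
Cycle = 41+4+43 = 88s
red phase starts at t = k*88 + 45 for k=0,1,2,...
Need k*88+45 < 538 → k < 5.602
k ∈ {0, ..., 5} → 6 starts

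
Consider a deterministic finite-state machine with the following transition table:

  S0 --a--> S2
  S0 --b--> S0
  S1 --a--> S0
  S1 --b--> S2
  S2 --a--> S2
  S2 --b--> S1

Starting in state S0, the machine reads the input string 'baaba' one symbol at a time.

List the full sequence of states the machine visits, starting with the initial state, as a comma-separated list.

Answer: S0, S0, S2, S2, S1, S0

Derivation:
Start: S0
  read 'b': S0 --b--> S0
  read 'a': S0 --a--> S2
  read 'a': S2 --a--> S2
  read 'b': S2 --b--> S1
  read 'a': S1 --a--> S0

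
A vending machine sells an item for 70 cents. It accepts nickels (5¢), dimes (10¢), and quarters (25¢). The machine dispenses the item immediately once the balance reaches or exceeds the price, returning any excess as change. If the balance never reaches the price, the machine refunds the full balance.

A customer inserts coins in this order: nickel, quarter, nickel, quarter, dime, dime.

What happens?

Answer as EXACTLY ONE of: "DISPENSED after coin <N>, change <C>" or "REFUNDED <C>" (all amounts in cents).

Price: 70¢
Coin 1 (nickel, 5¢): balance = 5¢
Coin 2 (quarter, 25¢): balance = 30¢
Coin 3 (nickel, 5¢): balance = 35¢
Coin 4 (quarter, 25¢): balance = 60¢
Coin 5 (dime, 10¢): balance = 70¢
  → balance >= price → DISPENSE, change = 70 - 70 = 0¢

Answer: DISPENSED after coin 5, change 0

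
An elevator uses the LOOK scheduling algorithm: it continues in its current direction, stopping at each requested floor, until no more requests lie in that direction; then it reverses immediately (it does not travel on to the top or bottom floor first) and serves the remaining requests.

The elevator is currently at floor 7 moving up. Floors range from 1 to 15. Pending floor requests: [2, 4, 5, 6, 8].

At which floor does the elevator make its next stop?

Current floor: 7, direction: up
Requests above: [8]
Requests below: [2, 4, 5, 6]
Moving up and requests lie above → nearest above is min([8]) = 8

Answer: 8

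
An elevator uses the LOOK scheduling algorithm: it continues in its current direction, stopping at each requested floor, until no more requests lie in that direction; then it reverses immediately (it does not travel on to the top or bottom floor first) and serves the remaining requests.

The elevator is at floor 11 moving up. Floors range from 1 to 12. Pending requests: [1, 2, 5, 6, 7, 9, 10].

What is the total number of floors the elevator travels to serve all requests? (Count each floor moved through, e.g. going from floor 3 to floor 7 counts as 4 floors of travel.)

Answer: 10

Derivation:
Start at floor 11 moving up, LOOK stop order: [10, 9, 7, 6, 5, 2, 1]
  11 → 10: |10-11| = 1, total = 1
  10 → 9: |9-10| = 1, total = 2
  9 → 7: |7-9| = 2, total = 4
  7 → 6: |6-7| = 1, total = 5
  6 → 5: |5-6| = 1, total = 6
  5 → 2: |2-5| = 3, total = 9
  2 → 1: |1-2| = 1, total = 10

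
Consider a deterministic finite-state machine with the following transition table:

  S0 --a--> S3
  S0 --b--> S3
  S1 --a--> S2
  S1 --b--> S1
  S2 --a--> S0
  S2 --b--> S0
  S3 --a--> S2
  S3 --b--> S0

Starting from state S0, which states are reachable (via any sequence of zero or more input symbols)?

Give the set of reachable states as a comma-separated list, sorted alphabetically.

Answer: S0, S2, S3

Derivation:
BFS from S0:
  visit S0: S0--a-->S3 (new), S0--b-->S3 (seen)
  visit S3: S3--a-->S2 (new), S3--b-->S0 (seen)
  visit S2: S2--a-->S0 (seen), S2--b-->S0 (seen)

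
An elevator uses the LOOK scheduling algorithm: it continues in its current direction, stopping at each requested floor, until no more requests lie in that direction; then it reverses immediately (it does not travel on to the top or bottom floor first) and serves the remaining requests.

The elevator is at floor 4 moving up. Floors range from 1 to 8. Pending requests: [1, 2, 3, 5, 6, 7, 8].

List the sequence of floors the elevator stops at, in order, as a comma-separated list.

Answer: 5, 6, 7, 8, 3, 2, 1

Derivation:
Current: 4, moving UP
Serve above first (ascending): [5, 6, 7, 8]
Then reverse, serve below (descending): [3, 2, 1]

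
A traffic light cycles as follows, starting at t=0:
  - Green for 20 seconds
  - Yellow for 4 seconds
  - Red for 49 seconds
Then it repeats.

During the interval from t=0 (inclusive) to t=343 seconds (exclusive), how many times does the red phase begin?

Answer: 5

Derivation:
Cycle = 20+4+49 = 73s
red phase starts at t = k*73 + 24 for k=0,1,2,...
Need k*73+24 < 343 → k < 4.370
k ∈ {0, ..., 4} → 5 starts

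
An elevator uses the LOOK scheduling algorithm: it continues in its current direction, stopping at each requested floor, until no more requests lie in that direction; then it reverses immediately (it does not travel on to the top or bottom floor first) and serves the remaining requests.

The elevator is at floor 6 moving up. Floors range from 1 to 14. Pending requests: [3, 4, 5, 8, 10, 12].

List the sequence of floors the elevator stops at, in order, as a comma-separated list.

Answer: 8, 10, 12, 5, 4, 3

Derivation:
Current: 6, moving UP
Serve above first (ascending): [8, 10, 12]
Then reverse, serve below (descending): [5, 4, 3]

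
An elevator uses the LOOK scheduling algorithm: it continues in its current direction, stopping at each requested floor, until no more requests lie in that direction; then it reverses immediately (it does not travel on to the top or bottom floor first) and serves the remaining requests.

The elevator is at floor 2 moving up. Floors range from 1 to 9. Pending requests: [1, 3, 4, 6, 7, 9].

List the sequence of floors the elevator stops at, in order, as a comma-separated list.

Current: 2, moving UP
Serve above first (ascending): [3, 4, 6, 7, 9]
Then reverse, serve below (descending): [1]

Answer: 3, 4, 6, 7, 9, 1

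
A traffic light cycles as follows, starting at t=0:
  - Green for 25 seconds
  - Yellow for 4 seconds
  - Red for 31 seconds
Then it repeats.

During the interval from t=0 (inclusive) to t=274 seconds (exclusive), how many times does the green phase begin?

Cycle = 25+4+31 = 60s
green phase starts at t = k*60 + 0 for k=0,1,2,...
Need k*60+0 < 274 → k < 4.567
k ∈ {0, ..., 4} → 5 starts

Answer: 5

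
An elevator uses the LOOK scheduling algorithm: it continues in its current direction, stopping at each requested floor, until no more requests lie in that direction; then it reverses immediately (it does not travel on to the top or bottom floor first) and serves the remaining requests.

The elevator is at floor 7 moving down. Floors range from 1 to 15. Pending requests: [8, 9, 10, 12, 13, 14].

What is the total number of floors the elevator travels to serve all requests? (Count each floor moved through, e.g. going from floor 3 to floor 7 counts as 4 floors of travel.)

Answer: 7

Derivation:
Start at floor 7 moving down, LOOK stop order: [8, 9, 10, 12, 13, 14]
  7 → 8: |8-7| = 1, total = 1
  8 → 9: |9-8| = 1, total = 2
  9 → 10: |10-9| = 1, total = 3
  10 → 12: |12-10| = 2, total = 5
  12 → 13: |13-12| = 1, total = 6
  13 → 14: |14-13| = 1, total = 7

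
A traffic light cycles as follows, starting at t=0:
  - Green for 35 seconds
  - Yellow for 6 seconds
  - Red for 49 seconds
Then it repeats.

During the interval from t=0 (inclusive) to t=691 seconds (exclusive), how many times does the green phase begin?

Answer: 8

Derivation:
Cycle = 35+6+49 = 90s
green phase starts at t = k*90 + 0 for k=0,1,2,...
Need k*90+0 < 691 → k < 7.678
k ∈ {0, ..., 7} → 8 starts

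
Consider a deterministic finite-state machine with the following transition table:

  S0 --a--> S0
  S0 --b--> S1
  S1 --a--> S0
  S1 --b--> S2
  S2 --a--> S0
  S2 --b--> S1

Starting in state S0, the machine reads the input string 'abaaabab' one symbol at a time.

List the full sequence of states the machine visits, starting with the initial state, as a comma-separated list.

Start: S0
  read 'a': S0 --a--> S0
  read 'b': S0 --b--> S1
  read 'a': S1 --a--> S0
  read 'a': S0 --a--> S0
  read 'a': S0 --a--> S0
  read 'b': S0 --b--> S1
  read 'a': S1 --a--> S0
  read 'b': S0 --b--> S1

Answer: S0, S0, S1, S0, S0, S0, S1, S0, S1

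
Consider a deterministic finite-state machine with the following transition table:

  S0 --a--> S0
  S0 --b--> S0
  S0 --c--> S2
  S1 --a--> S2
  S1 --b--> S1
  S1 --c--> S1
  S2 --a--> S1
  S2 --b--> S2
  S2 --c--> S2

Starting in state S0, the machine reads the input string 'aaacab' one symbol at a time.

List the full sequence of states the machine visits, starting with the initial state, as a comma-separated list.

Start: S0
  read 'a': S0 --a--> S0
  read 'a': S0 --a--> S0
  read 'a': S0 --a--> S0
  read 'c': S0 --c--> S2
  read 'a': S2 --a--> S1
  read 'b': S1 --b--> S1

Answer: S0, S0, S0, S0, S2, S1, S1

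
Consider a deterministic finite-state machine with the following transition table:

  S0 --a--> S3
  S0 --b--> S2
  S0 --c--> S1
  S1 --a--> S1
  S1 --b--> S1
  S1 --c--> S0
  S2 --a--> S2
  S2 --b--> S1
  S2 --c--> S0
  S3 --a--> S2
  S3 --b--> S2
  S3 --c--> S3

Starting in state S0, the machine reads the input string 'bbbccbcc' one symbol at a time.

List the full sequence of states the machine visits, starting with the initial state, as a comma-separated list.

Start: S0
  read 'b': S0 --b--> S2
  read 'b': S2 --b--> S1
  read 'b': S1 --b--> S1
  read 'c': S1 --c--> S0
  read 'c': S0 --c--> S1
  read 'b': S1 --b--> S1
  read 'c': S1 --c--> S0
  read 'c': S0 --c--> S1

Answer: S0, S2, S1, S1, S0, S1, S1, S0, S1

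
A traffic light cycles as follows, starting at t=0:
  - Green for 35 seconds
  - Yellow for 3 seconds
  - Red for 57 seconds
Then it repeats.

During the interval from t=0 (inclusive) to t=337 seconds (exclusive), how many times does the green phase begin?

Cycle = 35+3+57 = 95s
green phase starts at t = k*95 + 0 for k=0,1,2,...
Need k*95+0 < 337 → k < 3.547
k ∈ {0, ..., 3} → 4 starts

Answer: 4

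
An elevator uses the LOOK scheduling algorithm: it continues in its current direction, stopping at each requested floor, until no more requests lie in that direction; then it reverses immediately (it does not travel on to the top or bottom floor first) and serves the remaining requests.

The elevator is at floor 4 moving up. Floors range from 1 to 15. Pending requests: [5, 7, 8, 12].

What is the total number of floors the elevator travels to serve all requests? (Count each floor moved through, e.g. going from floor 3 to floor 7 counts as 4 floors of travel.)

Start at floor 4 moving up, LOOK stop order: [5, 7, 8, 12]
  4 → 5: |5-4| = 1, total = 1
  5 → 7: |7-5| = 2, total = 3
  7 → 8: |8-7| = 1, total = 4
  8 → 12: |12-8| = 4, total = 8

Answer: 8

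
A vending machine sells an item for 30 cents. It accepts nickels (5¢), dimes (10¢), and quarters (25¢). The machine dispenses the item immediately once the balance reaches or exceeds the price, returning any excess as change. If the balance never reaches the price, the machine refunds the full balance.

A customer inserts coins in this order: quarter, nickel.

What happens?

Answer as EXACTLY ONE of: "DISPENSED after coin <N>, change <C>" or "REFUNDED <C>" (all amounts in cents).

Answer: DISPENSED after coin 2, change 0

Derivation:
Price: 30¢
Coin 1 (quarter, 25¢): balance = 25¢
Coin 2 (nickel, 5¢): balance = 30¢
  → balance >= price → DISPENSE, change = 30 - 30 = 0¢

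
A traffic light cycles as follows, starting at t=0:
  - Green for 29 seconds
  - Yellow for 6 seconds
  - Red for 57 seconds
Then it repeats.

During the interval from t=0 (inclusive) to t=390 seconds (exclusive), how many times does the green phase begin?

Cycle = 29+6+57 = 92s
green phase starts at t = k*92 + 0 for k=0,1,2,...
Need k*92+0 < 390 → k < 4.239
k ∈ {0, ..., 4} → 5 starts

Answer: 5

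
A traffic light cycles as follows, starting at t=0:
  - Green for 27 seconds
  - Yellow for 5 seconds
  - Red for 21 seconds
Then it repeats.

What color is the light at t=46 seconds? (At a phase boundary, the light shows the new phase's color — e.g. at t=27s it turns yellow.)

Cycle length = 27 + 5 + 21 = 53s
t = 46, phase_t = 46 mod 53 = 46
46 >= 32 → RED

Answer: red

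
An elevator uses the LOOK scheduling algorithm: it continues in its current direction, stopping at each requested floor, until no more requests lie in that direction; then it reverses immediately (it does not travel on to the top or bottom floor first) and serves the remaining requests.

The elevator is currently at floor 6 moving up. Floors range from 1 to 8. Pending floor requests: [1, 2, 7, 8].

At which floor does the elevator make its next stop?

Answer: 7

Derivation:
Current floor: 6, direction: up
Requests above: [7, 8]
Requests below: [1, 2]
Moving up and requests lie above → nearest above is min([7, 8]) = 7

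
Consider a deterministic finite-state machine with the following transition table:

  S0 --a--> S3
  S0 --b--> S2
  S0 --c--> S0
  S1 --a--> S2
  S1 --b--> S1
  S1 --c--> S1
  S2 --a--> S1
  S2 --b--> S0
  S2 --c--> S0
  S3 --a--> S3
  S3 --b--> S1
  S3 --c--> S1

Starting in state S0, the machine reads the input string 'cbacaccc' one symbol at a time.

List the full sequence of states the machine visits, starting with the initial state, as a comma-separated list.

Start: S0
  read 'c': S0 --c--> S0
  read 'b': S0 --b--> S2
  read 'a': S2 --a--> S1
  read 'c': S1 --c--> S1
  read 'a': S1 --a--> S2
  read 'c': S2 --c--> S0
  read 'c': S0 --c--> S0
  read 'c': S0 --c--> S0

Answer: S0, S0, S2, S1, S1, S2, S0, S0, S0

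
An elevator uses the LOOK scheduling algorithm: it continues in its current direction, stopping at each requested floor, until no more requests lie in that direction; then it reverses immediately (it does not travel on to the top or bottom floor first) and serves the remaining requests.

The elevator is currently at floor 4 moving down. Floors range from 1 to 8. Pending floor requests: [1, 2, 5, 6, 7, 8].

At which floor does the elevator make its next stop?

Current floor: 4, direction: down
Requests above: [5, 6, 7, 8]
Requests below: [1, 2]
Moving down and requests lie below → nearest below is max([1, 2]) = 2

Answer: 2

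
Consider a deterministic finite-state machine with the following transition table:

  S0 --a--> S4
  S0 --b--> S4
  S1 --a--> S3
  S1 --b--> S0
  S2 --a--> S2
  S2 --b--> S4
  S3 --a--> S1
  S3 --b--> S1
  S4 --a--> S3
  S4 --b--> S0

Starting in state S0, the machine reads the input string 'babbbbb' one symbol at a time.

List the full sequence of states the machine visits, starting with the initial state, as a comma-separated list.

Start: S0
  read 'b': S0 --b--> S4
  read 'a': S4 --a--> S3
  read 'b': S3 --b--> S1
  read 'b': S1 --b--> S0
  read 'b': S0 --b--> S4
  read 'b': S4 --b--> S0
  read 'b': S0 --b--> S4

Answer: S0, S4, S3, S1, S0, S4, S0, S4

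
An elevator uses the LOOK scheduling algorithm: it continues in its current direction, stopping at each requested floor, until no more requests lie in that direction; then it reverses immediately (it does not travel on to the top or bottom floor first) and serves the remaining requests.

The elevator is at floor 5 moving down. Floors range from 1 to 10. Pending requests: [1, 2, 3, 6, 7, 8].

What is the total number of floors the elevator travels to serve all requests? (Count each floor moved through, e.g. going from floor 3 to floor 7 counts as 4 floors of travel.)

Answer: 11

Derivation:
Start at floor 5 moving down, LOOK stop order: [3, 2, 1, 6, 7, 8]
  5 → 3: |3-5| = 2, total = 2
  3 → 2: |2-3| = 1, total = 3
  2 → 1: |1-2| = 1, total = 4
  1 → 6: |6-1| = 5, total = 9
  6 → 7: |7-6| = 1, total = 10
  7 → 8: |8-7| = 1, total = 11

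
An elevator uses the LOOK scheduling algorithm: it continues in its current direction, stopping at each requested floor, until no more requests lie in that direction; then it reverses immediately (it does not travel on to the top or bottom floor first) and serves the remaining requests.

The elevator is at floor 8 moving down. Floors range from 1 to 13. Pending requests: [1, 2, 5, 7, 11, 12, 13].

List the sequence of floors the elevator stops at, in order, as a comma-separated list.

Answer: 7, 5, 2, 1, 11, 12, 13

Derivation:
Current: 8, moving DOWN
Serve below first (descending): [7, 5, 2, 1]
Then reverse, serve above (ascending): [11, 12, 13]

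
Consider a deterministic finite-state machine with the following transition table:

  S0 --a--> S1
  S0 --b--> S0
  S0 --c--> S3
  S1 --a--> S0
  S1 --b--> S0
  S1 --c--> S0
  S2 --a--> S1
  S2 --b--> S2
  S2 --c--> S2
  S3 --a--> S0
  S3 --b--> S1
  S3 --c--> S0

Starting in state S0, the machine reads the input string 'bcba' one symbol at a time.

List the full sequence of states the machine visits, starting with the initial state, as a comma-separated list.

Answer: S0, S0, S3, S1, S0

Derivation:
Start: S0
  read 'b': S0 --b--> S0
  read 'c': S0 --c--> S3
  read 'b': S3 --b--> S1
  read 'a': S1 --a--> S0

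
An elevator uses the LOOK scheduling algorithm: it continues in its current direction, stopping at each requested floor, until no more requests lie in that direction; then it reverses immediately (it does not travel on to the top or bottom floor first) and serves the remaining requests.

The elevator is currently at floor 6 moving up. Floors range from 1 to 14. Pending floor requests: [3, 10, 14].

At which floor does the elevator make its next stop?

Current floor: 6, direction: up
Requests above: [10, 14]
Requests below: [3]
Moving up and requests lie above → nearest above is min([10, 14]) = 10

Answer: 10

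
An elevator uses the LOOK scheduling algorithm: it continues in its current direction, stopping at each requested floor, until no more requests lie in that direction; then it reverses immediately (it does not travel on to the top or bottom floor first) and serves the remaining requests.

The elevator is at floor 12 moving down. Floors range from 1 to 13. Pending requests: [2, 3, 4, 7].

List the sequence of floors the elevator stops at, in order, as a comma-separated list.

Current: 12, moving DOWN
Serve below first (descending): [7, 4, 3, 2]
Then reverse, serve above (ascending): []

Answer: 7, 4, 3, 2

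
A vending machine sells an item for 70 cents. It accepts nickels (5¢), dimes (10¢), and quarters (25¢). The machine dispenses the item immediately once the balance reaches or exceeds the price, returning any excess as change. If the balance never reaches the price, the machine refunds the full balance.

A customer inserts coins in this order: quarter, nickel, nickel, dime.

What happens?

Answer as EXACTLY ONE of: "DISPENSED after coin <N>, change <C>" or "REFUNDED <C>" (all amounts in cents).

Answer: REFUNDED 45

Derivation:
Price: 70¢
Coin 1 (quarter, 25¢): balance = 25¢
Coin 2 (nickel, 5¢): balance = 30¢
Coin 3 (nickel, 5¢): balance = 35¢
Coin 4 (dime, 10¢): balance = 45¢
All coins inserted, balance 45¢ < price 70¢ → REFUND 45¢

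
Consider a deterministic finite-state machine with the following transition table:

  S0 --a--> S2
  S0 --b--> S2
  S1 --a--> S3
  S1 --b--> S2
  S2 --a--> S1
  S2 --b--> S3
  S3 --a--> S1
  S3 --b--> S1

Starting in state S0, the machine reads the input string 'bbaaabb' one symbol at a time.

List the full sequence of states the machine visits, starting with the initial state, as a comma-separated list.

Start: S0
  read 'b': S0 --b--> S2
  read 'b': S2 --b--> S3
  read 'a': S3 --a--> S1
  read 'a': S1 --a--> S3
  read 'a': S3 --a--> S1
  read 'b': S1 --b--> S2
  read 'b': S2 --b--> S3

Answer: S0, S2, S3, S1, S3, S1, S2, S3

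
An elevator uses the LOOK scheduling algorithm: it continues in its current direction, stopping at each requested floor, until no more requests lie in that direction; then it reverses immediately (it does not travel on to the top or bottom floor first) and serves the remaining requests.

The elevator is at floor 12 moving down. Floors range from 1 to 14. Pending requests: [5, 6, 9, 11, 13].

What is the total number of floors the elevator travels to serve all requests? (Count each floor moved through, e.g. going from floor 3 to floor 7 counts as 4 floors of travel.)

Answer: 15

Derivation:
Start at floor 12 moving down, LOOK stop order: [11, 9, 6, 5, 13]
  12 → 11: |11-12| = 1, total = 1
  11 → 9: |9-11| = 2, total = 3
  9 → 6: |6-9| = 3, total = 6
  6 → 5: |5-6| = 1, total = 7
  5 → 13: |13-5| = 8, total = 15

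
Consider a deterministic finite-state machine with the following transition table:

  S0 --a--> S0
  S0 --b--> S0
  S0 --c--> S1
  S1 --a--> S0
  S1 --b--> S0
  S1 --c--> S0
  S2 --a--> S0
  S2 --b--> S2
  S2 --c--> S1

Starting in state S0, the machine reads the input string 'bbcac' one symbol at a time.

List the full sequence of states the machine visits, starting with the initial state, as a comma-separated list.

Start: S0
  read 'b': S0 --b--> S0
  read 'b': S0 --b--> S0
  read 'c': S0 --c--> S1
  read 'a': S1 --a--> S0
  read 'c': S0 --c--> S1

Answer: S0, S0, S0, S1, S0, S1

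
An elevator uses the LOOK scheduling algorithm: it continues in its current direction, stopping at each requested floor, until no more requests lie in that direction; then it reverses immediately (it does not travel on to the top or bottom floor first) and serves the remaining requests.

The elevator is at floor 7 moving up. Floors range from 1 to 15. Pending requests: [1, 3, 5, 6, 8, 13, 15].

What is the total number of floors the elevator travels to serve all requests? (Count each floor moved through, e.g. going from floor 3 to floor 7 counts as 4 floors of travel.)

Answer: 22

Derivation:
Start at floor 7 moving up, LOOK stop order: [8, 13, 15, 6, 5, 3, 1]
  7 → 8: |8-7| = 1, total = 1
  8 → 13: |13-8| = 5, total = 6
  13 → 15: |15-13| = 2, total = 8
  15 → 6: |6-15| = 9, total = 17
  6 → 5: |5-6| = 1, total = 18
  5 → 3: |3-5| = 2, total = 20
  3 → 1: |1-3| = 2, total = 22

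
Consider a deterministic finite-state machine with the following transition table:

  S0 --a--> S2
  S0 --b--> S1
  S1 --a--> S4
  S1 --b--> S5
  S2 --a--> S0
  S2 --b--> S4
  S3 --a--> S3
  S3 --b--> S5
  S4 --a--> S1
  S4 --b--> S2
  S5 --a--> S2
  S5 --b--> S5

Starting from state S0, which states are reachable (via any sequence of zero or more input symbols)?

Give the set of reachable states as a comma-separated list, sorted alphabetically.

BFS from S0:
  visit S0: S0--a-->S2 (new), S0--b-->S1 (new)
  visit S2: S2--a-->S0 (seen), S2--b-->S4 (new)
  visit S1: S1--a-->S4 (seen), S1--b-->S5 (new)
  visit S4: S4--a-->S1 (seen), S4--b-->S2 (seen)
  visit S5: S5--a-->S2 (seen), S5--b-->S5 (seen)

Answer: S0, S1, S2, S4, S5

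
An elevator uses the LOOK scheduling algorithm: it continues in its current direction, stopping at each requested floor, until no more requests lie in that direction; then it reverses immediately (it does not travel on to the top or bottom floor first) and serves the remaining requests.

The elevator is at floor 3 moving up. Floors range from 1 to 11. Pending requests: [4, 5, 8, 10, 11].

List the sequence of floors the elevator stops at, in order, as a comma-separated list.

Answer: 4, 5, 8, 10, 11

Derivation:
Current: 3, moving UP
Serve above first (ascending): [4, 5, 8, 10, 11]
Then reverse, serve below (descending): []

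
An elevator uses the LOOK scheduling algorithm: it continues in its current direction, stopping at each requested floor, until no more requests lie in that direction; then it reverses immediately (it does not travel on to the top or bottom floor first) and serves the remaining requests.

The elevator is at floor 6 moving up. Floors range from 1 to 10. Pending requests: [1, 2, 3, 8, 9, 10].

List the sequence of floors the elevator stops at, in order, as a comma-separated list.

Answer: 8, 9, 10, 3, 2, 1

Derivation:
Current: 6, moving UP
Serve above first (ascending): [8, 9, 10]
Then reverse, serve below (descending): [3, 2, 1]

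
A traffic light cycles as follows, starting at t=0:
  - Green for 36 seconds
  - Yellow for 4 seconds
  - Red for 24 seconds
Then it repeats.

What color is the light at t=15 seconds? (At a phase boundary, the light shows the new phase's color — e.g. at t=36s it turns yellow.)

Cycle length = 36 + 4 + 24 = 64s
t = 15, phase_t = 15 mod 64 = 15
15 < 36 (green end) → GREEN

Answer: green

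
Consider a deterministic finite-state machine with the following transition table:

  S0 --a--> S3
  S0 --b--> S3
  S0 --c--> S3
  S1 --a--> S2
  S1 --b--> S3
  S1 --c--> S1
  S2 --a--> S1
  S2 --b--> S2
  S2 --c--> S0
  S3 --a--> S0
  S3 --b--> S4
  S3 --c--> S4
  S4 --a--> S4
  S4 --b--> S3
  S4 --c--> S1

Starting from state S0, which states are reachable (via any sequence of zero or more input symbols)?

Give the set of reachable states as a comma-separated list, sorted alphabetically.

Answer: S0, S1, S2, S3, S4

Derivation:
BFS from S0:
  visit S0: S0--a-->S3 (new), S0--b-->S3 (seen), S0--c-->S3 (seen)
  visit S3: S3--a-->S0 (seen), S3--b-->S4 (new), S3--c-->S4 (seen)
  visit S4: S4--a-->S4 (seen), S4--b-->S3 (seen), S4--c-->S1 (new)
  visit S1: S1--a-->S2 (new), S1--b-->S3 (seen), S1--c-->S1 (seen)
  visit S2: S2--a-->S1 (seen), S2--b-->S2 (seen), S2--c-->S0 (seen)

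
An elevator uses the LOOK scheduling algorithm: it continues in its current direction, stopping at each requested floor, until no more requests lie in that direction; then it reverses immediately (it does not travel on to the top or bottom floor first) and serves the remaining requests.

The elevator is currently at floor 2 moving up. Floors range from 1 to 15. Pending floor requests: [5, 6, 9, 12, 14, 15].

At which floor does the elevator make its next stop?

Current floor: 2, direction: up
Requests above: [5, 6, 9, 12, 14, 15]
Requests below: []
Moving up and requests lie above → nearest above is min([5, 6, 9, 12, 14, 15]) = 5

Answer: 5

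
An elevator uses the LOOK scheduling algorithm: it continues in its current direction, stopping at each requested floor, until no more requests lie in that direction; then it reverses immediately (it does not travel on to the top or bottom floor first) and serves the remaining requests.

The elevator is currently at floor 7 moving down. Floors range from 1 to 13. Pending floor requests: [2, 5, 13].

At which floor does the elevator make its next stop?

Answer: 5

Derivation:
Current floor: 7, direction: down
Requests above: [13]
Requests below: [2, 5]
Moving down and requests lie below → nearest below is max([2, 5]) = 5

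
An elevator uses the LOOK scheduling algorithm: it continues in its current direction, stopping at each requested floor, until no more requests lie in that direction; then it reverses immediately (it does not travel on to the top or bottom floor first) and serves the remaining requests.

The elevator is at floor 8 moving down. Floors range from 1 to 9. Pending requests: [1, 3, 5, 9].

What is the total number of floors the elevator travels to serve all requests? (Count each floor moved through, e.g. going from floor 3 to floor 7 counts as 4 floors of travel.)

Answer: 15

Derivation:
Start at floor 8 moving down, LOOK stop order: [5, 3, 1, 9]
  8 → 5: |5-8| = 3, total = 3
  5 → 3: |3-5| = 2, total = 5
  3 → 1: |1-3| = 2, total = 7
  1 → 9: |9-1| = 8, total = 15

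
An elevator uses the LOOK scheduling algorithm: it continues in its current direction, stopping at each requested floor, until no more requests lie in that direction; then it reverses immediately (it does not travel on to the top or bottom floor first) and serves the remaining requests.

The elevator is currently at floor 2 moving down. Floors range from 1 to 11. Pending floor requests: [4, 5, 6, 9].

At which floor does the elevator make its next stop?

Answer: 4

Derivation:
Current floor: 2, direction: down
Requests above: [4, 5, 6, 9]
Requests below: []
Moving down but no requests below → reverse; nearest above is min([4, 5, 6, 9]) = 4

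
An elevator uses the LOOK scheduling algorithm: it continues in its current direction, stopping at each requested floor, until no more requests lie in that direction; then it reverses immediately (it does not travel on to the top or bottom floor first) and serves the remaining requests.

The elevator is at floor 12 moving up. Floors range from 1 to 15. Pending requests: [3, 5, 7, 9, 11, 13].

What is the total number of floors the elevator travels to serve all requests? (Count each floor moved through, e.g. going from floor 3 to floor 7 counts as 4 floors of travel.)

Start at floor 12 moving up, LOOK stop order: [13, 11, 9, 7, 5, 3]
  12 → 13: |13-12| = 1, total = 1
  13 → 11: |11-13| = 2, total = 3
  11 → 9: |9-11| = 2, total = 5
  9 → 7: |7-9| = 2, total = 7
  7 → 5: |5-7| = 2, total = 9
  5 → 3: |3-5| = 2, total = 11

Answer: 11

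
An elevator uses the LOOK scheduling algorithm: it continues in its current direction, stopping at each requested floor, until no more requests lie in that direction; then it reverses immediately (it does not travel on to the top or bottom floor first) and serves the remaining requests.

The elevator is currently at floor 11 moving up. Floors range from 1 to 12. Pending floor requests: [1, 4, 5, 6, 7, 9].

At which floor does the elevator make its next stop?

Current floor: 11, direction: up
Requests above: []
Requests below: [1, 4, 5, 6, 7, 9]
Moving up but no requests above → reverse; nearest below is max([1, 4, 5, 6, 7, 9]) = 9

Answer: 9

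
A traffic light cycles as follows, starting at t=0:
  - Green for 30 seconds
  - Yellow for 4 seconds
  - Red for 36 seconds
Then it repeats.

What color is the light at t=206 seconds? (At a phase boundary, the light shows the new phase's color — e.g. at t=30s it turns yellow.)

Cycle length = 30 + 4 + 36 = 70s
t = 206, phase_t = 206 mod 70 = 66
66 >= 34 → RED

Answer: red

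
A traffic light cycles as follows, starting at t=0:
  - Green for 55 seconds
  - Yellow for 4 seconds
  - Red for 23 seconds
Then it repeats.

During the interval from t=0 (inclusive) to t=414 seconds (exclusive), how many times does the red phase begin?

Answer: 5

Derivation:
Cycle = 55+4+23 = 82s
red phase starts at t = k*82 + 59 for k=0,1,2,...
Need k*82+59 < 414 → k < 4.329
k ∈ {0, ..., 4} → 5 starts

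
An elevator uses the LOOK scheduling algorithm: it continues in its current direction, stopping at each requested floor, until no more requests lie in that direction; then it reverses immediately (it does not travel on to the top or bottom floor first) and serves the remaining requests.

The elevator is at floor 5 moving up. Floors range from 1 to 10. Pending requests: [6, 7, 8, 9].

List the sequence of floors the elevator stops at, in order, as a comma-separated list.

Current: 5, moving UP
Serve above first (ascending): [6, 7, 8, 9]
Then reverse, serve below (descending): []

Answer: 6, 7, 8, 9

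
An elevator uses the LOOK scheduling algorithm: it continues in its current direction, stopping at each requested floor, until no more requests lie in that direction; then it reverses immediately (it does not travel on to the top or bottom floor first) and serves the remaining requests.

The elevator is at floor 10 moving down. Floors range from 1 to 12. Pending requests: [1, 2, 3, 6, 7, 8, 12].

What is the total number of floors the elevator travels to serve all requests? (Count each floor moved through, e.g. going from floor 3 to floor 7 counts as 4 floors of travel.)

Start at floor 10 moving down, LOOK stop order: [8, 7, 6, 3, 2, 1, 12]
  10 → 8: |8-10| = 2, total = 2
  8 → 7: |7-8| = 1, total = 3
  7 → 6: |6-7| = 1, total = 4
  6 → 3: |3-6| = 3, total = 7
  3 → 2: |2-3| = 1, total = 8
  2 → 1: |1-2| = 1, total = 9
  1 → 12: |12-1| = 11, total = 20

Answer: 20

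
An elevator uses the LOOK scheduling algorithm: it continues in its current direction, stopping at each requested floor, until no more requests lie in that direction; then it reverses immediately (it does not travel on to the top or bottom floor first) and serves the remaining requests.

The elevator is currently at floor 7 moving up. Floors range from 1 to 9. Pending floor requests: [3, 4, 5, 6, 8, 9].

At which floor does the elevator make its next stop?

Answer: 8

Derivation:
Current floor: 7, direction: up
Requests above: [8, 9]
Requests below: [3, 4, 5, 6]
Moving up and requests lie above → nearest above is min([8, 9]) = 8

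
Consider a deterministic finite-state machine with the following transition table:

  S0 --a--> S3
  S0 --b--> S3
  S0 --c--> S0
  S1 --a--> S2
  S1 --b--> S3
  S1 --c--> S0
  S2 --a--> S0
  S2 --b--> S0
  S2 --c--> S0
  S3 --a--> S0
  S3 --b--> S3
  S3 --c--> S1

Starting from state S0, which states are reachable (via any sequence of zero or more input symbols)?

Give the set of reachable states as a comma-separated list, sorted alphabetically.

BFS from S0:
  visit S0: S0--a-->S3 (new), S0--b-->S3 (seen), S0--c-->S0 (seen)
  visit S3: S3--a-->S0 (seen), S3--b-->S3 (seen), S3--c-->S1 (new)
  visit S1: S1--a-->S2 (new), S1--b-->S3 (seen), S1--c-->S0 (seen)
  visit S2: S2--a-->S0 (seen), S2--b-->S0 (seen), S2--c-->S0 (seen)

Answer: S0, S1, S2, S3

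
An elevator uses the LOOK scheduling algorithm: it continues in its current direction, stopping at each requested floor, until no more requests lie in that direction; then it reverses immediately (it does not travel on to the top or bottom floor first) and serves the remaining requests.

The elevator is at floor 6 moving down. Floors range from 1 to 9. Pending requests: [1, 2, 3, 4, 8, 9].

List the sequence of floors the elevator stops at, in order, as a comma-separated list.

Current: 6, moving DOWN
Serve below first (descending): [4, 3, 2, 1]
Then reverse, serve above (ascending): [8, 9]

Answer: 4, 3, 2, 1, 8, 9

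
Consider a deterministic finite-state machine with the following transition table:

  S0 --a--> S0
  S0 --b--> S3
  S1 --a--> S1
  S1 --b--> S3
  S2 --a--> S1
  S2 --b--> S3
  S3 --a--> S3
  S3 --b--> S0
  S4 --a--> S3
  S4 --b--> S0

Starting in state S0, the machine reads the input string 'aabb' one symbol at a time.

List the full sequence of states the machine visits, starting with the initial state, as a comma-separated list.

Answer: S0, S0, S0, S3, S0

Derivation:
Start: S0
  read 'a': S0 --a--> S0
  read 'a': S0 --a--> S0
  read 'b': S0 --b--> S3
  read 'b': S3 --b--> S0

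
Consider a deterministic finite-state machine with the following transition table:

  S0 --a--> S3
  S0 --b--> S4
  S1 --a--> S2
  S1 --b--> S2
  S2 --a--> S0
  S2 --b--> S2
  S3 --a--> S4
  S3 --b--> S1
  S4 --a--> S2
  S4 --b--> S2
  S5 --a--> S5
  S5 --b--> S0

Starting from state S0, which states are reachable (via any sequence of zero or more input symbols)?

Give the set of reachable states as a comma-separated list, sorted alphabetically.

Answer: S0, S1, S2, S3, S4

Derivation:
BFS from S0:
  visit S0: S0--a-->S3 (new), S0--b-->S4 (new)
  visit S3: S3--a-->S4 (seen), S3--b-->S1 (new)
  visit S4: S4--a-->S2 (new), S4--b-->S2 (seen)
  visit S1: S1--a-->S2 (seen), S1--b-->S2 (seen)
  visit S2: S2--a-->S0 (seen), S2--b-->S2 (seen)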